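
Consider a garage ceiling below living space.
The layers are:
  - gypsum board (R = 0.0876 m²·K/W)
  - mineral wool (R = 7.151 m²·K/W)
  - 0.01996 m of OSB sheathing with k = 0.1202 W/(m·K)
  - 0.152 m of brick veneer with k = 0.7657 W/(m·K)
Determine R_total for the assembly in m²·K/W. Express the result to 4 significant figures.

0.01996/0.1202 = 0.16606
0.152/0.7657 = 0.19851
R_total = 0.0876 + 7.151 + 0.16606 + 0.19851 = 7.6032 m²·K/W

7.603 m²·K/W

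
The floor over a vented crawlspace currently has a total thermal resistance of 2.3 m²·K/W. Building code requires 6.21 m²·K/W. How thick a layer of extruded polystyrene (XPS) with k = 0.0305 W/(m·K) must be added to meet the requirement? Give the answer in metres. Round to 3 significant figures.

0.119 m

ΔR = 6.21 − 2.3 = 3.91 m²·K/W
L = ΔR × k = 3.91 × 0.0305 = 0.1193 m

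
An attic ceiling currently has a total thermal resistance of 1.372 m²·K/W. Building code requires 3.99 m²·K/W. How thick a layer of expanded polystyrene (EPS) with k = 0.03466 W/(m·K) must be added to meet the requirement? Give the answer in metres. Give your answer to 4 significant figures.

0.09074 m

ΔR = 3.99 − 1.372 = 2.618 m²·K/W
L = ΔR × k = 2.618 × 0.03466 = 0.09074 m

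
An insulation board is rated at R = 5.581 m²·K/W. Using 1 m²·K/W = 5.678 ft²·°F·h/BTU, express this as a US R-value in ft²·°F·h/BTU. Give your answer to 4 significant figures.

R_US = 5.581 × 5.678 = 31.689

31.69 ft²·°F·h/BTU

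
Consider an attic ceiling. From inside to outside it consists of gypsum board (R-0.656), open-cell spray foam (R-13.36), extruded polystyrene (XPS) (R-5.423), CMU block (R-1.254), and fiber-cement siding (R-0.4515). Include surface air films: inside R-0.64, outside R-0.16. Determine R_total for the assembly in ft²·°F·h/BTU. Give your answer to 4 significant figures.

21.94 ft²·°F·h/BTU

R_total = 0.64 + 0.656 + 13.36 + 5.423 + 1.254 + 0.4515 + 0.16 = 21.944 ft²·°F·h/BTU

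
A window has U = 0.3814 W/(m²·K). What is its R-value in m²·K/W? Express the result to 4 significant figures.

2.622 m²·K/W

R = 1/U = 1/0.3814 = 2.6219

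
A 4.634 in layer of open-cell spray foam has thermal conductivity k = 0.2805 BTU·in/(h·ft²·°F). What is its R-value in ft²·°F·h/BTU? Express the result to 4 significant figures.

R = L/k = 4.634/0.2805 = 16.52 ft²·°F·h/BTU

16.52 ft²·°F·h/BTU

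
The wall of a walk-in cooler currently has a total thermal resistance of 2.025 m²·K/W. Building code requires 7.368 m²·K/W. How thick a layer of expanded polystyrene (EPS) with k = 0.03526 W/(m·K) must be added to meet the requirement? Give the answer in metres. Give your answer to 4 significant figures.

0.1884 m

ΔR = 7.368 − 2.025 = 5.343 m²·K/W
L = ΔR × k = 5.343 × 0.03526 = 0.18839 m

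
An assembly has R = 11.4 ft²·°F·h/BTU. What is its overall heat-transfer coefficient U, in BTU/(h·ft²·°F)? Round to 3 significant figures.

U = 1/R = 1/11.4 = 0.08772

0.0877 BTU/(h·ft²·°F)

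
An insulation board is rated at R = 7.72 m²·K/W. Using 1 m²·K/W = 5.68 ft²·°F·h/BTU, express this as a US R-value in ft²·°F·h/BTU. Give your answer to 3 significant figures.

43.8 ft²·°F·h/BTU

R_US = 7.72 × 5.68 = 43.85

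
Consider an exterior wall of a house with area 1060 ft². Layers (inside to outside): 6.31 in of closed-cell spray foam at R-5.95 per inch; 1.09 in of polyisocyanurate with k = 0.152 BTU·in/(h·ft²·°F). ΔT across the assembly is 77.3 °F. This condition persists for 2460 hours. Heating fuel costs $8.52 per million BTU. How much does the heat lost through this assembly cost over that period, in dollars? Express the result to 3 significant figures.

38.4 dollars

6.31 × 5.95 = 37.54
1.09/0.152 = 7.171
R_total = 37.54 + 7.171 = 44.72 ft²·°F·h/BTU
Q = 1060 × 77.3 / 44.72 = 1832 BTU/h
E = 1832 × 2460 = 4508000 BTU
Cost = 4508000/10⁶ × 8.52 = $38.41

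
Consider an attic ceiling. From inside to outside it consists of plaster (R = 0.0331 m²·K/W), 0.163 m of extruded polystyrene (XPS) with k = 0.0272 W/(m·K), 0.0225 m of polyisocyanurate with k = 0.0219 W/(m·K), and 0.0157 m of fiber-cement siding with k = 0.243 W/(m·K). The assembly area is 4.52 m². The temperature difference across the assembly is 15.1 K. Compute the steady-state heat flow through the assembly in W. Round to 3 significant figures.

9.59 W

0.163/0.0272 = 5.993
0.0225/0.0219 = 1.027
0.0157/0.243 = 0.06461
R_total = 0.0331 + 5.993 + 1.027 + 0.06461 = 7.118 m²·K/W
Q = A·ΔT/R = 4.52 × 15.1 / 7.118 = 9.589 W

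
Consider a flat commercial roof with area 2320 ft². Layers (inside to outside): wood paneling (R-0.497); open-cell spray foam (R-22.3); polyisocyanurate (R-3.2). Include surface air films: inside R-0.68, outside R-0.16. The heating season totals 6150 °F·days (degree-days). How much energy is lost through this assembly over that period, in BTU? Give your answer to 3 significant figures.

12800000 BTU

R_total = 0.68 + 0.497 + 22.3 + 3.2 + 0.16 = 26.84 ft²·°F·h/BTU
E = A × HDD × 24 / R = 2320 × 6150 × 24 / 26.84 = 12760000 BTU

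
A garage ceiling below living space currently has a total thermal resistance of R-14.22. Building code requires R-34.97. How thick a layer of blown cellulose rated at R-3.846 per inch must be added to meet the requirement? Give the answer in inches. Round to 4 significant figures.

5.395 in

ΔR = 34.97 − 14.22 = 20.75 ft²·°F·h/BTU
L = ΔR / (R/in) = 20.75/3.846 = 5.3952 in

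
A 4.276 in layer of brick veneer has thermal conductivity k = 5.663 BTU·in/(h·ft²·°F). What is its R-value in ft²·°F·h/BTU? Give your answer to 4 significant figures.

0.7551 ft²·°F·h/BTU

R = L/k = 4.276/5.663 = 0.75508 ft²·°F·h/BTU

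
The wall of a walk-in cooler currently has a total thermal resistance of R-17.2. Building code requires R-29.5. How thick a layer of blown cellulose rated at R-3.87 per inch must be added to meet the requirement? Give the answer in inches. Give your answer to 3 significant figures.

ΔR = 29.5 − 17.2 = 12.3 ft²·°F·h/BTU
L = ΔR / (R/in) = 12.3/3.87 = 3.178 in

3.18 in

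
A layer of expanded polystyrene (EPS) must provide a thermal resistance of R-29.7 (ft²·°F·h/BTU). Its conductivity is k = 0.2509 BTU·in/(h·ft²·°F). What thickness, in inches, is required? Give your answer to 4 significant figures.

L = R × k = 29.7 × 0.2509 = 7.4517 in

7.452 in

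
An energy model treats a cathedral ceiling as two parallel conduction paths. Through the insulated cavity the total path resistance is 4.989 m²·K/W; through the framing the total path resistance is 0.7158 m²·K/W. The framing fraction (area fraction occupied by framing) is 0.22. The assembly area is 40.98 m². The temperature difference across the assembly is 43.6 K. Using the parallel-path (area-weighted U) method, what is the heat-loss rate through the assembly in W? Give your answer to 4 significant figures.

828.5 W

U_eff = 0.78/4.989 + 0.22/0.7158 = 0.15634 + 0.30735 = 0.46369
R_eff = 1/U_eff = 2.1566 m²·K/W
Q = 40.98 × 43.6 / 2.1566 = 828.49 W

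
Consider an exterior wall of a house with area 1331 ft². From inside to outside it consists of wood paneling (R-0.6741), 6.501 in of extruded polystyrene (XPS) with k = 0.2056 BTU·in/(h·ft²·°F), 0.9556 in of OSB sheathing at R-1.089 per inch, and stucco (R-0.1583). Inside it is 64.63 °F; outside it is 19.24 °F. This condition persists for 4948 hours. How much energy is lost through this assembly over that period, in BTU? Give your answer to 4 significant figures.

8925000 BTU

6.501/0.2056 = 31.62
0.9556 × 1.089 = 1.0406
R_total = 0.6741 + 31.62 + 1.0406 + 0.1583 = 33.493 ft²·°F·h/BTU
Q = 1331 × (64.63 − 19.24) / 33.493 = 1803.8 BTU/h
E = 1803.8 × 4948 = 8925200 BTU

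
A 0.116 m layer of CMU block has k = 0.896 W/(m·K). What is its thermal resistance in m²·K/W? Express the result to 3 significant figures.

0.129 m²·K/W

R = L/k = 0.116/0.896 = 0.1295 m²·K/W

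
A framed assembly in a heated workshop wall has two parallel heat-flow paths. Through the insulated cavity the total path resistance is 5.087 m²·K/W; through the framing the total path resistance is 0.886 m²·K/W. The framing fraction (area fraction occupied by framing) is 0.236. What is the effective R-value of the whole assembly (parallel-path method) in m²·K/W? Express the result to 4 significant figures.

2.401 m²·K/W

U_eff = 0.764/5.087 + 0.236/0.886 = 0.15019 + 0.26637 = 0.41655
R_eff = 1/U_eff = 2.4007 m²·K/W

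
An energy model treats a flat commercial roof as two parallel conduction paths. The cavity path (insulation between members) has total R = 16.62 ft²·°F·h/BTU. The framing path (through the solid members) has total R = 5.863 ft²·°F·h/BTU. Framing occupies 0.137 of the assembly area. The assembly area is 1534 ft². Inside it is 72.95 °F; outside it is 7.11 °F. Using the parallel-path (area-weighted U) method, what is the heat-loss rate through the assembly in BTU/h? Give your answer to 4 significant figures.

U_eff = 0.863/16.62 + 0.137/5.863 = 0.051925 + 0.023367 = 0.075292
R_eff = 1/U_eff = 13.282 ft²·°F·h/BTU
Q = 1534 × (72.95 − 7.11) / 13.282 = 7604.4 BTU/h

7604 BTU/h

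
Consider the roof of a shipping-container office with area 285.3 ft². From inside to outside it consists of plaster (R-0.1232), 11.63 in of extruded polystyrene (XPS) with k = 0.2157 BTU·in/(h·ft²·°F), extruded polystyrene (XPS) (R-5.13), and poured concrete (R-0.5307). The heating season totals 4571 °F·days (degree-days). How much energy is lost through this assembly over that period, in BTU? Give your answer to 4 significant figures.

524300 BTU

11.63/0.2157 = 53.917
R_total = 0.1232 + 53.917 + 5.13 + 0.5307 = 59.701 ft²·°F·h/BTU
E = A × HDD × 24 / R = 285.3 × 4571 × 24 / 59.701 = 524250 BTU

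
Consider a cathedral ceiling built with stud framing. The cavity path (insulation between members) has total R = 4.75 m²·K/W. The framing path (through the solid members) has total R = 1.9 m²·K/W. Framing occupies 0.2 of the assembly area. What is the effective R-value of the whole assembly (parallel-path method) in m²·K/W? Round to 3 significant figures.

3.65 m²·K/W

U_eff = 0.8/4.75 + 0.2/1.9 = 0.1684 + 0.1053 = 0.2737
R_eff = 1/U_eff = 3.654 m²·K/W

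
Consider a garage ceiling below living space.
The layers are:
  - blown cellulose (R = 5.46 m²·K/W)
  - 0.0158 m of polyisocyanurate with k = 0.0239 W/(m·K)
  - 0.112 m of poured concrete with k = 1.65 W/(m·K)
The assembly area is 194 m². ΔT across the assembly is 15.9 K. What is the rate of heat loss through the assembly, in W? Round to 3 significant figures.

498 W

0.0158/0.0239 = 0.6611
0.112/1.65 = 0.06788
R_total = 5.46 + 0.6611 + 0.06788 = 6.189 m²·K/W
Q = A·ΔT/R = 194 × 15.9 / 6.189 = 498.4 W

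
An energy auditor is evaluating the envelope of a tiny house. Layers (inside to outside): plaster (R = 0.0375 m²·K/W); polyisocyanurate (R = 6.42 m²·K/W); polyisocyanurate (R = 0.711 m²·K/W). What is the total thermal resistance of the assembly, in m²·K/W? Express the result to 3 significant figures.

R_total = 0.0375 + 6.42 + 0.711 = 7.168 m²·K/W

7.17 m²·K/W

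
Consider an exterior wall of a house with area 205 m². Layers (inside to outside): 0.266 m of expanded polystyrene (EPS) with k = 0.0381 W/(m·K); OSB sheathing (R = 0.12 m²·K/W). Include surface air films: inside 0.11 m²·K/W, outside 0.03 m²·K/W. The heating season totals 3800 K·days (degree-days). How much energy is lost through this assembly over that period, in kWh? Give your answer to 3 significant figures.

0.266/0.0381 = 6.982
R_total = 0.11 + 6.982 + 0.12 + 0.03 = 7.242 m²·K/W
E = A × HDD × 24 / R / 1000 = 205 × 3800 × 24 / 7.242 / 1000 = 2582 kWh

2580 kWh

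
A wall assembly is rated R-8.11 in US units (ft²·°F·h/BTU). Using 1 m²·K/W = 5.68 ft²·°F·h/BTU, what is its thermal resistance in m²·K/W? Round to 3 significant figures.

R_SI = 8.11/5.68 = 1.428

1.43 m²·K/W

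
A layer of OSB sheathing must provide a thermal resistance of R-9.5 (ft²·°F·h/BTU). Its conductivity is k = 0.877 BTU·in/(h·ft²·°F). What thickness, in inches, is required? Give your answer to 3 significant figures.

L = R × k = 9.5 × 0.877 = 8.332 in

8.33 in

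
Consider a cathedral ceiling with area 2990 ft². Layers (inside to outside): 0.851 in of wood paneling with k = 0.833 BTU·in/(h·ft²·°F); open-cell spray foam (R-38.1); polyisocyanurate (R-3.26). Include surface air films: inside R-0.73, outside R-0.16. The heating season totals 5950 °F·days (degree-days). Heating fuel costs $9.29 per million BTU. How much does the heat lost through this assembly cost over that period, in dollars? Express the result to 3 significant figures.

0.851/0.833 = 1.022
R_total = 0.73 + 1.022 + 38.1 + 3.26 + 0.16 = 43.27 ft²·°F·h/BTU
E = A × HDD × 24 / R = 2990 × 5950 × 24 / 43.27 = 9867000 BTU
Cost = 9867000/10⁶ × 9.29 = $91.67

91.7 dollars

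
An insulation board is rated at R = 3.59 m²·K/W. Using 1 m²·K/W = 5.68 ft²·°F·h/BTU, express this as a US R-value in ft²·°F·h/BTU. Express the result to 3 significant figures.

R_US = 3.59 × 5.68 = 20.39

20.4 ft²·°F·h/BTU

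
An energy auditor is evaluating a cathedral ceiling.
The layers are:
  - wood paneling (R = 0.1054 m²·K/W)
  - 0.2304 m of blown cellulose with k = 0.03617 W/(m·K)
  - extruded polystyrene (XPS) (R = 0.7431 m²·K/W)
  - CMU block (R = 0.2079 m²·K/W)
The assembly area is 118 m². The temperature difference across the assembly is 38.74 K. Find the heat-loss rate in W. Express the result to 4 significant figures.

615.6 W

0.2304/0.03617 = 6.3699
R_total = 0.1054 + 6.3699 + 0.7431 + 0.2079 = 7.4263 m²·K/W
Q = A·ΔT/R = 118 × 38.74 / 7.4263 = 615.56 W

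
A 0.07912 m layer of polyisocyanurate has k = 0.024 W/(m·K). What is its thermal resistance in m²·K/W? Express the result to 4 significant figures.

3.297 m²·K/W

R = L/k = 0.07912/0.024 = 3.2967 m²·K/W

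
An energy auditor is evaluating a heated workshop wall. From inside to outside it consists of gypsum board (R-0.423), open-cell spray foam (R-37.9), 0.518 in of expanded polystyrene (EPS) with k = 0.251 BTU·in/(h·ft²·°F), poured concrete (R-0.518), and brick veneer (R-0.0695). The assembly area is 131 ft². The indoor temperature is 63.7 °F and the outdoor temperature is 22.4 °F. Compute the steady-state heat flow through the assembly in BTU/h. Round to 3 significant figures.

0.518/0.251 = 2.064
R_total = 0.423 + 37.9 + 2.064 + 0.518 + 0.0695 = 40.97 ft²·°F·h/BTU
Q = A·ΔT/R = 131 × (63.7 − 22.4) / 40.97 = 132 BTU/h

132 BTU/h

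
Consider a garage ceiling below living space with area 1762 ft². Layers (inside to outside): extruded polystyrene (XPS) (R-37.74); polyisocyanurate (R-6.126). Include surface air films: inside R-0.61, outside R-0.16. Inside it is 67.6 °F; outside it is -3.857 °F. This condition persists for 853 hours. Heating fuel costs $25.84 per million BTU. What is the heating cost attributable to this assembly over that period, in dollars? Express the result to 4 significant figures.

62.17 dollars

R_total = 0.61 + 37.74 + 6.126 + 0.16 = 44.636 ft²·°F·h/BTU
Q = 1762 × (67.6 − (-3.857)) / 44.636 = 2820.8 BTU/h
E = 2820.8 × 853 = 2406100 BTU
Cost = 2406100/10⁶ × 25.84 = $62.174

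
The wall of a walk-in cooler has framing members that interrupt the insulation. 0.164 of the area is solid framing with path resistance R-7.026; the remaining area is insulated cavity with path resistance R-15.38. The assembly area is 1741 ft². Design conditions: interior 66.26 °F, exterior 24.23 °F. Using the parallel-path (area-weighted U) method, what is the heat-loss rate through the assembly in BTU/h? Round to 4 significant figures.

U_eff = 0.836/15.38 + 0.164/7.026 = 0.054356 + 0.023342 = 0.077698
R_eff = 1/U_eff = 12.87 ft²·°F·h/BTU
Q = 1741 × (66.26 − 24.23) / 12.87 = 5685.5 BTU/h

5686 BTU/h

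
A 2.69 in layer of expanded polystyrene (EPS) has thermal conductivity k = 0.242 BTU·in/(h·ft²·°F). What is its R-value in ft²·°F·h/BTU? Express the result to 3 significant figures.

R = L/k = 2.69/0.242 = 11.12 ft²·°F·h/BTU

11.1 ft²·°F·h/BTU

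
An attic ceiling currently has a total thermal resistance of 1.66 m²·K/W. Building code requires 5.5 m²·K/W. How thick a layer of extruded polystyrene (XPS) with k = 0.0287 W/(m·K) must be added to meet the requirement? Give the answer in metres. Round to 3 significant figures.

0.110 m

ΔR = 5.5 − 1.66 = 3.84 m²·K/W
L = ΔR × k = 3.84 × 0.0287 = 0.1102 m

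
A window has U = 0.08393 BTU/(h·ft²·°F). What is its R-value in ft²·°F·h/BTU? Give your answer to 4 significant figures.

R = 1/U = 1/0.08393 = 11.915

11.91 ft²·°F·h/BTU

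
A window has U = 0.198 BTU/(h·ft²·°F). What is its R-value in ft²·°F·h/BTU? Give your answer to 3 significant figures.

5.05 ft²·°F·h/BTU

R = 1/U = 1/0.198 = 5.051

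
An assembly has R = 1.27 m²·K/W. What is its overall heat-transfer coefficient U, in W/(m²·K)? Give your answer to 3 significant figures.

U = 1/R = 1/1.27 = 0.7874

0.787 W/(m²·K)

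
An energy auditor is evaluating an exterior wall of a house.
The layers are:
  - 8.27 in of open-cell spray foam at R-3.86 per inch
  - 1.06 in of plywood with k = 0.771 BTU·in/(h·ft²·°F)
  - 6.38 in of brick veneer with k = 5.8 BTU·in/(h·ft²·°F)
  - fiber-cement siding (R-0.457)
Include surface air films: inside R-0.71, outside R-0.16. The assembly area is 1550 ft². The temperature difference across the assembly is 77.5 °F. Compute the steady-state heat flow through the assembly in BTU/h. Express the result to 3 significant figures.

3360 BTU/h

8.27 × 3.86 = 31.92
1.06/0.771 = 1.375
6.38/5.8 = 1.1
R_total = 0.71 + 31.92 + 1.375 + 1.1 + 0.457 + 0.16 = 35.72 ft²·°F·h/BTU
Q = A·ΔT/R = 1550 × 77.5 / 35.72 = 3363 BTU/h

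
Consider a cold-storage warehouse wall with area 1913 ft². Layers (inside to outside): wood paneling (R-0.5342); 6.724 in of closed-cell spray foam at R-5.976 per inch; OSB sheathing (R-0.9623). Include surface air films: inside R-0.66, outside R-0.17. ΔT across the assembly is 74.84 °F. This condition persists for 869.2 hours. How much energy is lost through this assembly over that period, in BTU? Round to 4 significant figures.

6.724 × 5.976 = 40.183
R_total = 0.66 + 0.5342 + 40.183 + 0.9623 + 0.17 = 42.509 ft²·°F·h/BTU
Q = 1913 × 74.84 / 42.509 = 3368 BTU/h
E = 3368 × 869.2 = 2927400 BTU

2927000 BTU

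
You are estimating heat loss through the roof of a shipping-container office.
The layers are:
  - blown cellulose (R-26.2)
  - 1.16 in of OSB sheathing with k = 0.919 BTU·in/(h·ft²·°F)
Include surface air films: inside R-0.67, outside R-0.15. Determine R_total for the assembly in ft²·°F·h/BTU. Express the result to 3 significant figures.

28.3 ft²·°F·h/BTU

1.16/0.919 = 1.262
R_total = 0.67 + 26.2 + 1.262 + 0.15 = 28.28 ft²·°F·h/BTU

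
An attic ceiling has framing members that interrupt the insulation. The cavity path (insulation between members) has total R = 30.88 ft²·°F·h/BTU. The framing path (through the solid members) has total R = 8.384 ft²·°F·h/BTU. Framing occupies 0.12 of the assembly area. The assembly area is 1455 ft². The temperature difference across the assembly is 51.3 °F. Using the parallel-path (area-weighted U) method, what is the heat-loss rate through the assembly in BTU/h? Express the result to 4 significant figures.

U_eff = 0.88/30.88 + 0.12/8.384 = 0.028497 + 0.014313 = 0.04281
R_eff = 1/U_eff = 23.359 ft²·°F·h/BTU
Q = 1455 × 51.3 / 23.359 = 3195.4 BTU/h

3195 BTU/h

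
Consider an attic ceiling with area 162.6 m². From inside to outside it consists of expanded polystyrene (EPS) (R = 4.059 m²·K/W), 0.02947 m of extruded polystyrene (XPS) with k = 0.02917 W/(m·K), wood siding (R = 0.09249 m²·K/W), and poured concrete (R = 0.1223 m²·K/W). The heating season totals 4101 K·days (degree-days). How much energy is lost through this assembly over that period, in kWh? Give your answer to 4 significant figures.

3029 kWh

0.02947/0.02917 = 1.0103
R_total = 4.059 + 1.0103 + 0.09249 + 0.1223 = 5.2841 m²·K/W
E = A × HDD × 24 / R / 1000 = 162.6 × 4101 × 24 / 5.2841 / 1000 = 3028.7 kWh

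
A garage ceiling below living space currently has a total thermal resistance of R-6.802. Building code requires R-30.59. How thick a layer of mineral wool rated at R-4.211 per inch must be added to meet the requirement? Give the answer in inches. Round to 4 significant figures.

5.649 in

ΔR = 30.59 − 6.802 = 23.788 ft²·°F·h/BTU
L = ΔR / (R/in) = 23.788/4.211 = 5.649 in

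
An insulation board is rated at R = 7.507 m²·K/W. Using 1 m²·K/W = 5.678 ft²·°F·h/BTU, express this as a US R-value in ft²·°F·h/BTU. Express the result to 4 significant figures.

R_US = 7.507 × 5.678 = 42.625

42.62 ft²·°F·h/BTU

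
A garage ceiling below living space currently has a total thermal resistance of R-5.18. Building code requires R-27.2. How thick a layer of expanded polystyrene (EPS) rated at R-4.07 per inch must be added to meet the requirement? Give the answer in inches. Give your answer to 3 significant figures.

ΔR = 27.2 − 5.18 = 22.02 ft²·°F·h/BTU
L = ΔR / (R/in) = 22.02/4.07 = 5.41 in

5.41 in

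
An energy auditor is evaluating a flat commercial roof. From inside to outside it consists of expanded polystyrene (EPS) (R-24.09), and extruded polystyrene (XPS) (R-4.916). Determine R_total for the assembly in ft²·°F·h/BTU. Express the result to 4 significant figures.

R_total = 24.09 + 4.916 = 29.006 ft²·°F·h/BTU

29.01 ft²·°F·h/BTU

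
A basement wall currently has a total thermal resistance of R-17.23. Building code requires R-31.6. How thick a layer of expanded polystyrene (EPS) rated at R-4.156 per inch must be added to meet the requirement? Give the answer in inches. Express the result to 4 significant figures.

3.458 in

ΔR = 31.6 − 17.23 = 14.37 ft²·°F·h/BTU
L = ΔR / (R/in) = 14.37/4.156 = 3.4577 in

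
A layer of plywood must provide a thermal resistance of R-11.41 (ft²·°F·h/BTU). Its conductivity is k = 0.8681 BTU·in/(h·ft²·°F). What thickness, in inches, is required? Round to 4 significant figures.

9.905 in

L = R × k = 11.41 × 0.8681 = 9.905 in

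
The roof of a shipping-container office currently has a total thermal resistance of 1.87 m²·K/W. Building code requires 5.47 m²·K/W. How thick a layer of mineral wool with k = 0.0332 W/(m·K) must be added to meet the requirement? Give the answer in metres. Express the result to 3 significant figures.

0.120 m

ΔR = 5.47 − 1.87 = 3.6 m²·K/W
L = ΔR × k = 3.6 × 0.0332 = 0.1195 m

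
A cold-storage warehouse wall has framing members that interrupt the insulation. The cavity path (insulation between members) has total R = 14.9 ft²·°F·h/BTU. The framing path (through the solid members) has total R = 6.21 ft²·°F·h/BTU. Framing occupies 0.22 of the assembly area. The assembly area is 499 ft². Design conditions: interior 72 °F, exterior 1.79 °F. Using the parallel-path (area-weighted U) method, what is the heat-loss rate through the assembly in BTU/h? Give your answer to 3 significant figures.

3080 BTU/h

U_eff = 0.78/14.9 + 0.22/6.21 = 0.05235 + 0.03543 = 0.08778
R_eff = 1/U_eff = 11.39 ft²·°F·h/BTU
Q = 499 × (72 − 1.79) / 11.39 = 3075 BTU/h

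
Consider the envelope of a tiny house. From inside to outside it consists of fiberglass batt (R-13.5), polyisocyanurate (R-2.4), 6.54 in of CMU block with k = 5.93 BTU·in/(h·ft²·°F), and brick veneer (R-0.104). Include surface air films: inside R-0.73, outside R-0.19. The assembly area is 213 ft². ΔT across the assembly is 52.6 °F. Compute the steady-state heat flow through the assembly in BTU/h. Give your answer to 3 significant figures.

622 BTU/h

6.54/5.93 = 1.103
R_total = 0.73 + 13.5 + 2.4 + 1.103 + 0.104 + 0.19 = 18.03 ft²·°F·h/BTU
Q = A·ΔT/R = 213 × 52.6 / 18.03 = 621.5 BTU/h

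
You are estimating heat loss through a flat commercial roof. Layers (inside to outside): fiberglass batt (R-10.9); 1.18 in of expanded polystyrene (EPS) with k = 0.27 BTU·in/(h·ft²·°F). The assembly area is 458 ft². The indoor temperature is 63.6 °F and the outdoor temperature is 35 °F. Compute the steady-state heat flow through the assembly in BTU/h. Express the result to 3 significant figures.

858 BTU/h

1.18/0.27 = 4.37
R_total = 10.9 + 4.37 = 15.27 ft²·°F·h/BTU
Q = A·ΔT/R = 458 × (63.6 − 35) / 15.27 = 857.8 BTU/h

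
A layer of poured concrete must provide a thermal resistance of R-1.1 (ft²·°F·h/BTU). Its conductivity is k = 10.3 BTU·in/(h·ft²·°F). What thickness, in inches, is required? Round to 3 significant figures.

L = R × k = 1.1 × 10.3 = 11.33 in

11.3 in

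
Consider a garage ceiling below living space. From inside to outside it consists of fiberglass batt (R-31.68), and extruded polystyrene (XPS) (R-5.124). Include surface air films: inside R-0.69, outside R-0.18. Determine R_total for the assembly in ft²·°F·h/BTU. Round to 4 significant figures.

R_total = 0.69 + 31.68 + 5.124 + 0.18 = 37.674 ft²·°F·h/BTU

37.67 ft²·°F·h/BTU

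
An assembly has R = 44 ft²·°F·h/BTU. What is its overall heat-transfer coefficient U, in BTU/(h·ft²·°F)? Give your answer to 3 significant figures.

U = 1/R = 1/44 = 0.02273

0.0227 BTU/(h·ft²·°F)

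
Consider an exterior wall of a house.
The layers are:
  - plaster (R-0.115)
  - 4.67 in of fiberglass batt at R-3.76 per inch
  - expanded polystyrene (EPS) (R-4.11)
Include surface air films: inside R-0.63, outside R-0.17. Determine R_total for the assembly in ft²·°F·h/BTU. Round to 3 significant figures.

4.67 × 3.76 = 17.56
R_total = 0.63 + 0.115 + 17.56 + 4.11 + 0.17 = 22.58 ft²·°F·h/BTU

22.6 ft²·°F·h/BTU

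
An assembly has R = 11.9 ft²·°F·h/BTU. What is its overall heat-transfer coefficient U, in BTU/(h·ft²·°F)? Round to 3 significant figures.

U = 1/R = 1/11.9 = 0.08403

0.0840 BTU/(h·ft²·°F)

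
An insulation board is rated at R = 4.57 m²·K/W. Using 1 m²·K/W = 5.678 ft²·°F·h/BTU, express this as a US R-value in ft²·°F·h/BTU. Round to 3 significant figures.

R_US = 4.57 × 5.678 = 25.95

25.9 ft²·°F·h/BTU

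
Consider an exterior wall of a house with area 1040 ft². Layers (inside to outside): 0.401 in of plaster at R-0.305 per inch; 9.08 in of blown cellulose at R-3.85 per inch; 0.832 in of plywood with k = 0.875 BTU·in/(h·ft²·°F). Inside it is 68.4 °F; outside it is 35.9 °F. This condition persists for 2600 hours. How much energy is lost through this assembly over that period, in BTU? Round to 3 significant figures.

2440000 BTU

0.401 × 0.305 = 0.1223
9.08 × 3.85 = 34.96
0.832/0.875 = 0.9509
R_total = 0.1223 + 34.96 + 0.9509 = 36.03 ft²·°F·h/BTU
Q = 1040 × (68.4 − 35.9) / 36.03 = 938.1 BTU/h
E = 938.1 × 2600 = 2439000 BTU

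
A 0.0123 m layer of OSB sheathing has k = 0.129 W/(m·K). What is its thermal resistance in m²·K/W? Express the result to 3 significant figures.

0.0953 m²·K/W

R = L/k = 0.0123/0.129 = 0.09535 m²·K/W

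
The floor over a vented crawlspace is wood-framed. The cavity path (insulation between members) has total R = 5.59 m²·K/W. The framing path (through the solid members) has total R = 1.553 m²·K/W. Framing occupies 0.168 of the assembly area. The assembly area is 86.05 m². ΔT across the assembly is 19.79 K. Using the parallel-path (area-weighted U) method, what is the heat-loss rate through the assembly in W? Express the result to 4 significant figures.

U_eff = 0.832/5.59 + 0.168/1.553 = 0.14884 + 0.10818 = 0.25701
R_eff = 1/U_eff = 3.8908 m²·K/W
Q = 86.05 × 19.79 / 3.8908 = 437.68 W

437.7 W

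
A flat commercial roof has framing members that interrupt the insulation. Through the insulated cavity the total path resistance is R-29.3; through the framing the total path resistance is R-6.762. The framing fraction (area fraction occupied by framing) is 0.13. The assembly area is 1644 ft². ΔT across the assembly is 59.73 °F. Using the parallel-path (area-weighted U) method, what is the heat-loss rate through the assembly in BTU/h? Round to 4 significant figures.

4804 BTU/h

U_eff = 0.87/29.3 + 0.13/6.762 = 0.029693 + 0.019225 = 0.048918
R_eff = 1/U_eff = 20.442 ft²·°F·h/BTU
Q = 1644 × 59.73 / 20.442 = 4803.5 BTU/h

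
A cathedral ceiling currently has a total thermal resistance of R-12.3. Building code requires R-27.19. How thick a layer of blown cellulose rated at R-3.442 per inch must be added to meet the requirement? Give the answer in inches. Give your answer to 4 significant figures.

ΔR = 27.19 − 12.3 = 14.89 ft²·°F·h/BTU
L = ΔR / (R/in) = 14.89/3.442 = 4.326 in

4.326 in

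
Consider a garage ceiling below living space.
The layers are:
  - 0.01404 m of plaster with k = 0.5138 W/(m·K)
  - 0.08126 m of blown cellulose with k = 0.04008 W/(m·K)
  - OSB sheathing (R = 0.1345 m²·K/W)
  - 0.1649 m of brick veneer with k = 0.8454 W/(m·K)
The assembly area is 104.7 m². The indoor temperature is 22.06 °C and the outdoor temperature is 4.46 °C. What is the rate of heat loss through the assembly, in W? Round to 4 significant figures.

0.01404/0.5138 = 0.027326
0.08126/0.04008 = 2.0274
0.1649/0.8454 = 0.19506
R_total = 0.027326 + 2.0274 + 0.1345 + 0.19506 = 2.3843 m²·K/W
Q = A·ΔT/R = 104.7 × (22.06 − 4.46) / 2.3843 = 772.85 W

772.8 W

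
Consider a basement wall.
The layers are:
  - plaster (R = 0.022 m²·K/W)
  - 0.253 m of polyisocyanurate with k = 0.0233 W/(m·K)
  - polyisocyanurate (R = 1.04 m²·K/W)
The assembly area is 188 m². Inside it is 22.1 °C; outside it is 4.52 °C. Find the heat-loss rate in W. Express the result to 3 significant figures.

277 W

0.253/0.0233 = 10.86
R_total = 0.022 + 10.86 + 1.04 = 11.92 m²·K/W
Q = A·ΔT/R = 188 × (22.1 − 4.52) / 11.92 = 277.3 W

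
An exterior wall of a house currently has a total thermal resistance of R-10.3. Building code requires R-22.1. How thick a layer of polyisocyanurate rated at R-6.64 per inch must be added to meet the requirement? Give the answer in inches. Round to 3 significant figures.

1.78 in

ΔR = 22.1 − 10.3 = 11.8 ft²·°F·h/BTU
L = ΔR / (R/in) = 11.8/6.64 = 1.777 in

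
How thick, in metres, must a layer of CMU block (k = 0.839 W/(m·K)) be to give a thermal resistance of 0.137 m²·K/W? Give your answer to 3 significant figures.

L = R·k = 0.137 × 0.839 = 0.1149 m

0.115 m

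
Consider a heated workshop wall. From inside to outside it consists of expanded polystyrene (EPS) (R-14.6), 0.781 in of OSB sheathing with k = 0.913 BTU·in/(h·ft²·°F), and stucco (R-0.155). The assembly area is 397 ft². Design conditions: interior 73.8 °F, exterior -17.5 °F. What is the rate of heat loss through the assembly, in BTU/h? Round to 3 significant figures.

2320 BTU/h

0.781/0.913 = 0.8554
R_total = 14.6 + 0.8554 + 0.155 = 15.61 ft²·°F·h/BTU
Q = A·ΔT/R = 397 × (73.8 − (-17.5)) / 15.61 = 2322 BTU/h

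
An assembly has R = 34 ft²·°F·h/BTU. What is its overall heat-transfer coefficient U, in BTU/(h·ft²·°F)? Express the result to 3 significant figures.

U = 1/R = 1/34 = 0.02941

0.0294 BTU/(h·ft²·°F)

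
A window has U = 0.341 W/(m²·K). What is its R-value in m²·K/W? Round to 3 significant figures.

R = 1/U = 1/0.341 = 2.933

2.93 m²·K/W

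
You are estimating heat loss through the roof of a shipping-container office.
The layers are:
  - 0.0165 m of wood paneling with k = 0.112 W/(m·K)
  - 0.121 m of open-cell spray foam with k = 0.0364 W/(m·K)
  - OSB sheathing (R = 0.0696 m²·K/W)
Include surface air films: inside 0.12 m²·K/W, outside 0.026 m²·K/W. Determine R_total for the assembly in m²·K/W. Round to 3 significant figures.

3.69 m²·K/W

0.0165/0.112 = 0.1473
0.121/0.0364 = 3.324
R_total = 0.12 + 0.1473 + 3.324 + 0.0696 + 0.026 = 3.687 m²·K/W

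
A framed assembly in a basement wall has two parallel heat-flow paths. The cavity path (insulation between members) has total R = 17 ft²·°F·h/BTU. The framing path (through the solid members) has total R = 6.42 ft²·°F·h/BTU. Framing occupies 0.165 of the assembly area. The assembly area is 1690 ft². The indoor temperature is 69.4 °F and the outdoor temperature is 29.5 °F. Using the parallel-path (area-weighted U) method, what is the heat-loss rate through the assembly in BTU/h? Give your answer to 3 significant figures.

5050 BTU/h

U_eff = 0.835/17 + 0.165/6.42 = 0.04912 + 0.0257 = 0.07482
R_eff = 1/U_eff = 13.37 ft²·°F·h/BTU
Q = 1690 × (69.4 − 29.5) / 13.37 = 5045 BTU/h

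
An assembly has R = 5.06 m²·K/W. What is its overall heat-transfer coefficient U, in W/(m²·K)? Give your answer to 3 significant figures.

0.198 W/(m²·K)

U = 1/R = 1/5.06 = 0.1976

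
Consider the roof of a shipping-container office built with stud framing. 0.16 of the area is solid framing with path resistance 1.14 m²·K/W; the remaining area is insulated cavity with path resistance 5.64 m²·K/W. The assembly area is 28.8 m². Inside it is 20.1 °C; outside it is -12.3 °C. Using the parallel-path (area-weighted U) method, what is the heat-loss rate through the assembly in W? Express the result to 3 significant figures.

270 W

U_eff = 0.84/5.64 + 0.16/1.14 = 0.1489 + 0.1404 = 0.2893
R_eff = 1/U_eff = 3.457 m²·K/W
Q = 28.8 × (20.1 − (-12.3)) / 3.457 = 269.9 W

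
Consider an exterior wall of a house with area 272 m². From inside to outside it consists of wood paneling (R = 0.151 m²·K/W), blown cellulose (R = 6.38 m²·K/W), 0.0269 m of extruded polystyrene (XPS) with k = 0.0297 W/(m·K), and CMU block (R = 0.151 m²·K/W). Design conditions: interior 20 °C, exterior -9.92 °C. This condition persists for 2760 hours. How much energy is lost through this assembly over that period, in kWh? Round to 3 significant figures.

2960 kWh

0.0269/0.0297 = 0.9057
R_total = 0.151 + 6.38 + 0.9057 + 0.151 = 7.588 m²·K/W
Q = 272 × (20 − (-9.92)) / 7.588 = 1073 W
E = 1073 W × 2760 h / 1000 = 2960 kWh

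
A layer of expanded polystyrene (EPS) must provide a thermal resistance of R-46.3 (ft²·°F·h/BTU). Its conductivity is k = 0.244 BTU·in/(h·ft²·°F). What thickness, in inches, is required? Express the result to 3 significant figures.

L = R × k = 46.3 × 0.244 = 11.3 in

11.3 in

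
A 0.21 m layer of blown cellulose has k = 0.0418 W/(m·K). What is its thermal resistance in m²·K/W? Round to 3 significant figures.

R = L/k = 0.21/0.0418 = 5.024 m²·K/W

5.02 m²·K/W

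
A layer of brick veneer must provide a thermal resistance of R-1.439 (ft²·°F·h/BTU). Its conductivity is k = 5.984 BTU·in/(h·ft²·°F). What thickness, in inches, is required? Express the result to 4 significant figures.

8.611 in

L = R × k = 1.439 × 5.984 = 8.611 in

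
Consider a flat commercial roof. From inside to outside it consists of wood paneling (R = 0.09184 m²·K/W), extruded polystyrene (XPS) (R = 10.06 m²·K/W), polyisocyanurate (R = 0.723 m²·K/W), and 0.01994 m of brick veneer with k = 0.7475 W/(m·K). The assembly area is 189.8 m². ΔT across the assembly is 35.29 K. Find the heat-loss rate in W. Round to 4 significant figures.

0.01994/0.7475 = 0.026676
R_total = 0.09184 + 10.06 + 0.723 + 0.026676 = 10.902 m²·K/W
Q = A·ΔT/R = 189.8 × 35.29 / 10.902 = 614.41 W

614.4 W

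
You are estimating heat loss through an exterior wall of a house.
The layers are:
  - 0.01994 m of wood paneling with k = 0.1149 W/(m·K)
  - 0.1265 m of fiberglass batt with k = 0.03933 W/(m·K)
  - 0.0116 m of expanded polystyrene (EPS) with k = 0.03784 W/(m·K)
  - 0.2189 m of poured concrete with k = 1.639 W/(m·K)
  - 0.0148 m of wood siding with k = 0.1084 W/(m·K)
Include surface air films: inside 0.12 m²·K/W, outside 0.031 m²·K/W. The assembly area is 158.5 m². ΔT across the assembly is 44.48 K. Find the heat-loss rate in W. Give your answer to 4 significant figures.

1712 W

0.01994/0.1149 = 0.17354
0.1265/0.03933 = 3.2164
0.0116/0.03784 = 0.30655
0.2189/1.639 = 0.13356
0.0148/0.1084 = 0.13653
R_total = 0.12 + 0.17354 + 3.2164 + 0.30655 + 0.13356 + 0.13653 + 0.031 = 4.1176 m²·K/W
Q = A·ΔT/R = 158.5 × 44.48 / 4.1176 = 1712.2 W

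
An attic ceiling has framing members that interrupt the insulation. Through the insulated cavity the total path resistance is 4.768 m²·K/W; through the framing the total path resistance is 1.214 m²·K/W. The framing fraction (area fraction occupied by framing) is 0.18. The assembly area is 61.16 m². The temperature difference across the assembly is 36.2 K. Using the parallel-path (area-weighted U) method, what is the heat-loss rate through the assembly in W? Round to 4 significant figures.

U_eff = 0.82/4.768 + 0.18/1.214 = 0.17198 + 0.14827 = 0.32025
R_eff = 1/U_eff = 3.1226 m²·K/W
Q = 61.16 × 36.2 / 3.1226 = 709.03 W

709.0 W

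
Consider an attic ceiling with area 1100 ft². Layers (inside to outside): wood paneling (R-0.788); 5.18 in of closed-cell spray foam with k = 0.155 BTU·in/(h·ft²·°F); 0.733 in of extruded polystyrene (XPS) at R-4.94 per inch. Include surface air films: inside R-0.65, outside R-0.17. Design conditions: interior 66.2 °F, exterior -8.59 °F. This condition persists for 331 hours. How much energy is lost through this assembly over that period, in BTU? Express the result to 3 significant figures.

705000 BTU

5.18/0.155 = 33.42
0.733 × 4.94 = 3.621
R_total = 0.65 + 0.788 + 33.42 + 3.621 + 0.17 = 38.65 ft²·°F·h/BTU
Q = 1100 × (66.2 − (-8.59)) / 38.65 = 2129 BTU/h
E = 2129 × 331 = 704600 BTU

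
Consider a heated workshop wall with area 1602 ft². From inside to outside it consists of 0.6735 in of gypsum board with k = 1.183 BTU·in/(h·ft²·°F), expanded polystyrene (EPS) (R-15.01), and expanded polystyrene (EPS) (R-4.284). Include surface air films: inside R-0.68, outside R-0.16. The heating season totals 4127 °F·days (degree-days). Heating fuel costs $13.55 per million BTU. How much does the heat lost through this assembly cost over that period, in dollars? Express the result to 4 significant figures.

103.9 dollars

0.6735/1.183 = 0.56932
R_total = 0.68 + 0.56932 + 15.01 + 4.284 + 0.16 = 20.703 ft²·°F·h/BTU
E = A × HDD × 24 / R = 1602 × 4127 × 24 / 20.703 = 7664200 BTU
Cost = 7664200/10⁶ × 13.55 = $103.85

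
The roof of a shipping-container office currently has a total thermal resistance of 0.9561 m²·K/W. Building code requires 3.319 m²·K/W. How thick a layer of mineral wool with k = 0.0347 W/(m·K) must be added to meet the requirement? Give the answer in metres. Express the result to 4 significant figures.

0.08199 m

ΔR = 3.319 − 0.9561 = 2.3629 m²·K/W
L = ΔR × k = 2.3629 × 0.0347 = 0.081993 m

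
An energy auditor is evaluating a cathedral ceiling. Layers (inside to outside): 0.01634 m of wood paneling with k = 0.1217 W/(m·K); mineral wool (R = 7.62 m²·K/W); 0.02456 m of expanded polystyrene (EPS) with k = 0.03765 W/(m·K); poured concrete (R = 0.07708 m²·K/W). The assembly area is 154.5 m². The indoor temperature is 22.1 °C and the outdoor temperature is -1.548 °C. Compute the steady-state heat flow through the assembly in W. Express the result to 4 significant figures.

430.7 W

0.01634/0.1217 = 0.13426
0.02456/0.03765 = 0.65232
R_total = 0.13426 + 7.62 + 0.65232 + 0.07708 = 8.4837 m²·K/W
Q = A·ΔT/R = 154.5 × (22.1 − (-1.548)) / 8.4837 = 430.66 W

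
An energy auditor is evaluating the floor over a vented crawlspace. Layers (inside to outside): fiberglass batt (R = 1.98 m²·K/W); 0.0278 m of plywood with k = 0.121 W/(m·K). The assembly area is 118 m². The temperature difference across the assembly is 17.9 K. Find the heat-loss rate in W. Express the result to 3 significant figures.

956 W

0.0278/0.121 = 0.2298
R_total = 1.98 + 0.2298 = 2.21 m²·K/W
Q = A·ΔT/R = 118 × 17.9 / 2.21 = 955.9 W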